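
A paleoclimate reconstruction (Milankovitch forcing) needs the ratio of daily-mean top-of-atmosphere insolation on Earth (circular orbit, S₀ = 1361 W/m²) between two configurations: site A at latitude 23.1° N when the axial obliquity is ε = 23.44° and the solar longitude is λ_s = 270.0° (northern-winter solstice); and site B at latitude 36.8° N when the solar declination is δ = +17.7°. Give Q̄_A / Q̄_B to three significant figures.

— Configuration A (φ=+23.1°):
Solar declination: sin δ = sin ε · sin λ_s = sin 23.44° × sin 270.0° = -0.39779, so δ = -23.440°.
cos H₀ = −tan(+23.1°) tan(-23.440°) = 0.1849, H₀ = 1.3848 rad.
Bracket: H₀ sin φ sin δ + cos φ cos δ sin H₀ = 1.3848×0.39234×-0.39779 + 0.91982×0.91748×0.98275 = -0.216124 + 0.829359 = 0.613235.
Q̄ = (S₀/π) × [bracket] = (1361/π) × 0.613235 = 265.67 W/m².
— Configuration B (φ=+36.8°):
cos H₀ = −tan(+36.8°) tan(+17.700°) = -0.2387, H₀ = 1.8119 rad.
Bracket: H₀ sin φ sin δ + cos φ cos δ sin H₀ = 1.8119×0.59902×0.30403 + 0.80073×0.95266×0.97108 = 0.329983 + 0.740763 = 1.070746.
Q̄ = (S₀/π) × [bracket] = (1361/π) × 1.070746 = 463.87 W/m².
Ratio Q̄_A / Q̄_B = 265.67 / 463.87 = 0.5727.

Q̄_A / Q̄_B ≈ 0.573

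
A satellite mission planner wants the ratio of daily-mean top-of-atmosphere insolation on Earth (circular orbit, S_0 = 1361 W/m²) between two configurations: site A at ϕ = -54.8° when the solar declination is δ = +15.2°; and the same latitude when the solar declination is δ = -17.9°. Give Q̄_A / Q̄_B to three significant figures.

Q̄_A / Q̄_B ≈ 0.261

— Configuration A (ϕ=-54.8°):
cos h₀ = −tan(-54.8°) tan(+15.200°) = 0.3852, h₀ = 1.1754 rad.
Bracket: h₀ sin ϕ sin δ + cos ϕ cos δ sin h₀ = 1.1754×-0.81714×0.26219 + 0.57643×0.96502×0.92285 = -0.251825 + 0.513351 = 0.261526.
Q̄ = (S_0/π) × [bracket] = (1361/π) × 0.261526 = 113.30 W/m².
— Configuration B (ϕ=-54.8°):
cos h₀ = −tan(-54.8°) tan(-17.900°) = -0.4579, h₀ = 2.0464 rad.
Bracket: h₀ sin ϕ sin δ + cos ϕ cos δ sin h₀ = 2.0464×-0.81714×-0.30736 + 0.57643×0.95159×0.88902 = 0.513966 + 0.487650 = 1.001616.
Q̄ = (S_0/π) × [bracket] = (1361/π) × 1.001616 = 433.92 W/m².
Ratio Q̄_A / Q̄_B = 113.30 / 433.92 = 0.2611.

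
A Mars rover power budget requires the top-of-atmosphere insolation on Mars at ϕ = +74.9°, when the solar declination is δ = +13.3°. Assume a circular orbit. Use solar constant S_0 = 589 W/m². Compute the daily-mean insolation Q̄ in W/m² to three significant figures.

Q̄ ≈ 133 W/m²

cos h₀ = −tan(+74.9°) tan(+13.300°) = -0.8761, h₀ = 2.6385 rad.
Bracket: h₀ sin ϕ sin δ + cos ϕ cos δ sin h₀ = 2.6385×0.96547×0.23005 + 0.26050×0.97318×0.48213 = 0.586028 + 0.122226 = 0.708254.
Q̄ = (S_0/π) × [bracket] = (589/π) × 0.708254 = 132.8 W/m².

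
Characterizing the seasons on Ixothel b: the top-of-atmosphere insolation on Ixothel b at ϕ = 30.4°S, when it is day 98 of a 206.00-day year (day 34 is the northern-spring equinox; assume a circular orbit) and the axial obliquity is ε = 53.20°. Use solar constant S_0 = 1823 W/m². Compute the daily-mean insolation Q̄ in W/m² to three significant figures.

Q̄ ≈ 66.1 W/m²

Solar longitude: L_s = 360° × (98 − 34)/206.00 = 111.845°.
sin δ = sin 53.20° × sin 111.845° = 0.74324, so δ = +48.008°.
cos h₀ = −tan(-30.4°) tan(+48.008°) = 0.6518, h₀ = 0.8609 rad.
Bracket: h₀ sin ϕ sin δ + cos ϕ cos δ sin h₀ = 0.8609×-0.50603×0.74324 + 0.86251×0.66903×0.75842 = -0.323786 + 0.437643 = 0.113857.
Q̄ = (S_0/π) × [bracket] = (1823/π) × 0.113857 = 66.07 W/m².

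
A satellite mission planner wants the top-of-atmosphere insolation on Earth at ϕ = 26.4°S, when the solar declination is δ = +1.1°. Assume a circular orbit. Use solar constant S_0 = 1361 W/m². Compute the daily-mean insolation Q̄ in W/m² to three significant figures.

cos h₀ = −tan(-26.4°) tan(+1.100°) = 0.0095, h₀ = 1.5613 rad.
Bracket: h₀ sin ϕ sin δ + cos ϕ cos δ sin h₀ = 1.5613×-0.44464×0.01920 + 0.89571×0.99982×0.99995 = -0.013329 + 0.895504 = 0.882175.
Q̄ = (S_0/π) × [bracket] = (1361/π) × 0.882175 = 382.2 W/m².

Q̄ ≈ 382 W/m²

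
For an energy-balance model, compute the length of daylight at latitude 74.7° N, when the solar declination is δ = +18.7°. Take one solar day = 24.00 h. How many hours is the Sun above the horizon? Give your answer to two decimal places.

Sunrise equation: cos H₀ = −tan φ · tan δ = -1.2373 ≤ −1, so the Sun never sets (polar day) and H₀ = π.
Daylight = 2H₀/(2π) × 24.00 h = (3.1416/π) × 24.00 = 24.00 h.

24.00 h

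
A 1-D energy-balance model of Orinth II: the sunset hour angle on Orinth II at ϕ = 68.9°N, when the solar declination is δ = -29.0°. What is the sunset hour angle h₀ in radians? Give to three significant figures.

h₀ = 0.00 rad

cos h₀ = −tan ϕ · tan δ = 1.4365 ≥ 1, so the host star never rises (polar night) and h₀ = 0.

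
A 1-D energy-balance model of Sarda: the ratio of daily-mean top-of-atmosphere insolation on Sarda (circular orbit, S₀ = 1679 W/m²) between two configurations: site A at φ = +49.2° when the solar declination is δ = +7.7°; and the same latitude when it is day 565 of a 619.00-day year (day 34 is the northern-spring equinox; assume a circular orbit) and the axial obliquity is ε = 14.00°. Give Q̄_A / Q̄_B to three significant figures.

— Configuration A (φ=+49.2°):
cos H₀ = −tan(+49.2°) tan(+7.700°) = -0.1566, H₀ = 1.7281 rad.
Bracket: H₀ sin φ sin δ + cos φ cos δ sin H₀ = 1.7281×0.75700×0.13399 + 0.65342×0.99098×0.98766 = 0.175282 + 0.639536 = 0.814818.
Q̄ = (S₀/π) × [bracket] = (1679/π) × 0.814818 = 435.47 W/m².
— Configuration B (φ=+49.2°):
Solar longitude: λ_s = 360° × (565 − 34)/619.00 = 308.821°.
sin δ = sin 14.00° × sin 308.821° = -0.18848, so δ = -10.864°.
cos H₀ = −tan(+49.2°) tan(-10.864°) = 0.2223, H₀ = 1.3466 rad.
Bracket: H₀ sin φ sin δ + cos φ cos δ sin H₀ = 1.3466×0.75700×-0.18848 + 0.65342×0.98208×0.97497 = -0.192132 + 0.625649 = 0.433517.
Q̄ = (S₀/π) × [bracket] = (1679/π) × 0.433517 = 231.69 W/m².
Ratio Q̄_A / Q̄_B = 435.47 / 231.69 = 1.880.

Q̄_A / Q̄_B ≈ 1.88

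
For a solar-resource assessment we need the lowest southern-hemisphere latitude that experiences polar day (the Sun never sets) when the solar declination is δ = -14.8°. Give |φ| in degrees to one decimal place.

Polar day requires cos H₀ = −tan φ tan δ ≤ −1, i.e. tan φ tan δ ≥ 1.
The boundary is |tan φ| · |tan δ| = 1, so |φ| = 90° − |δ| = 90° − 14.8° = 75.2° in the southern hemisphere.

|φ| = 75.2°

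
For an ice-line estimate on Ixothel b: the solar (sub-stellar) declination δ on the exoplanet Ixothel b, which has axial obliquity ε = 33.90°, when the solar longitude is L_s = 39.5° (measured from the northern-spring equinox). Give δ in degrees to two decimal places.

sin δ = sin ε · sin L_s = sin 33.90° × sin 39.5° = 0.354770.
δ = arcsin(0.354770) = +20.78°.

δ = +20.78°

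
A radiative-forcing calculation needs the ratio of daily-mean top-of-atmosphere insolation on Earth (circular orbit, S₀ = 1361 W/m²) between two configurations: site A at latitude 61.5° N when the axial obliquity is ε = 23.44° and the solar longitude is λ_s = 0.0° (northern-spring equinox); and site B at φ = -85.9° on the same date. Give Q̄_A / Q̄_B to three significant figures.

Q̄_A / Q̄_B ≈ 6.67

— Configuration A (φ=+61.5°):
Solar declination: sin δ = sin ε · sin λ_s = sin 23.44° × sin 0.0° = 0.00000, so δ = +0.000°.
cos H₀ = −tan(+61.5°) tan(+0.000°) = -0.0000, H₀ = 1.5708 rad.
Bracket: H₀ sin φ sin δ + cos φ cos δ sin H₀ = 1.5708×0.87882×0.00000 + 0.47716×1.00000×1.00000 = 0.000000 + 0.477160 = 0.477160.
Q̄ = (S₀/π) × [bracket] = (1361/π) × 0.477160 = 206.72 W/m².
— Configuration B (φ=-85.9°):
cos H₀ = −tan(-85.9°) tan(+0.000°) = 0.0000, H₀ = 1.5708 rad.
Bracket: H₀ sin φ sin δ + cos φ cos δ sin H₀ = 1.5708×-0.99744×0.00000 + 0.07150×1.00000×1.00000 = -0.000000 + 0.071500 = 0.071500.
Q̄ = (S₀/π) × [bracket] = (1361/π) × 0.071500 = 30.975 W/m².
Ratio Q̄_A / Q̄_B = 206.72 / 30.975 = 6.674.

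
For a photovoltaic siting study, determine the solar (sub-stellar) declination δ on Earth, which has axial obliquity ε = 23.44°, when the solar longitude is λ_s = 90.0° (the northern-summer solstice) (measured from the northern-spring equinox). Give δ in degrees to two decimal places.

sin δ = sin ε · sin λ_s = sin 23.44° × sin 90.0° = 0.397789.
δ = arcsin(0.397789) = +23.44°.

δ = +23.44°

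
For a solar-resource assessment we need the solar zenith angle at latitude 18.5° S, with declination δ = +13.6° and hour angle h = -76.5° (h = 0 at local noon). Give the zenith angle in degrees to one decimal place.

cos θ_z = sin φ sin δ + cos φ cos δ cos h = -0.074612 + 0.215174 = 0.140562.
θ_z = arccos(0.140562) = 81.9°.

θ_z = 81.9°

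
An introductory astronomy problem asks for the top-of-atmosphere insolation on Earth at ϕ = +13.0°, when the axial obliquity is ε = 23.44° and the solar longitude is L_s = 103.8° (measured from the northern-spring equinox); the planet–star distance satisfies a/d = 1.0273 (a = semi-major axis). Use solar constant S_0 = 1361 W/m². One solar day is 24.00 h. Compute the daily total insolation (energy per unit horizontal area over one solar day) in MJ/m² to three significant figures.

41.1 MJ/m²

Solar declination: sin δ = sin ε · sin L_s = sin 23.44° × sin 103.8° = 0.38631, so δ = +22.725°.
cos h₀ = −tan(+13.0°) tan(+22.725°) = -0.0967, h₀ = 1.6676 rad.
Bracket: h₀ sin ϕ sin δ + cos ϕ cos δ sin h₀ = 1.6676×0.22495×0.38631 + 0.97437×0.92237×0.99531 = 0.144915 + 0.894515 = 1.039430.
Inverse-square distance factor (a/d)² = 1.0273² = 1.055345.
Q̄ = (S_0/π) × 1.055345 × [bracket] = (1361/π) × 1.055345 × 1.039430 = 475.22 W/m².
Daily total = Q̄ × 24.00 h × 3600 s/h = 475.22 × 24.00 × 3600 / 10⁶ = 41.06 MJ/m².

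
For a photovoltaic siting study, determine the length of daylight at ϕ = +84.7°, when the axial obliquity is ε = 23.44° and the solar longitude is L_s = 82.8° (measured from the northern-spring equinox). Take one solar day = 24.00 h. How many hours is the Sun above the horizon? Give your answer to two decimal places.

24.00 h

Solar declination: sin δ = sin ε · sin L_s = sin 23.44° × sin 82.8° = 0.39465, so δ = +23.244°.
Sunrise equation: cos h₀ = −tan ϕ · tan δ = -4.6300 ≤ −1, so the Sun never sets (polar day) and h₀ = π.
Daylight = 2h₀/(2π) × 24.00 h = (3.1416/π) × 24.00 = 24.00 h.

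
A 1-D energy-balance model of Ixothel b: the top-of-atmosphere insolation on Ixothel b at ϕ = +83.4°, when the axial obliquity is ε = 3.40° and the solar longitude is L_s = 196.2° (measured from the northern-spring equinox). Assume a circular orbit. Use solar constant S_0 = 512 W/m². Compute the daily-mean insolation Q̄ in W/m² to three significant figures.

Q̄ ≈ 14.7 W/m²

Solar declination: sin δ = sin ε · sin L_s = sin 3.40° × sin 196.2° = -0.01655, so δ = -0.948°.
cos h₀ = −tan(+83.4°) tan(-0.948°) = 0.1430, h₀ = 1.4273 rad.
Bracket: h₀ sin ϕ sin δ + cos ϕ cos δ sin h₀ = 1.4273×0.99337×-0.01655 + 0.11494×0.99986×0.98972 = -0.023465 + 0.113742 = 0.090277.
Q̄ = (S_0/π) × [bracket] = (512/π) × 0.090277 = 14.71 W/m².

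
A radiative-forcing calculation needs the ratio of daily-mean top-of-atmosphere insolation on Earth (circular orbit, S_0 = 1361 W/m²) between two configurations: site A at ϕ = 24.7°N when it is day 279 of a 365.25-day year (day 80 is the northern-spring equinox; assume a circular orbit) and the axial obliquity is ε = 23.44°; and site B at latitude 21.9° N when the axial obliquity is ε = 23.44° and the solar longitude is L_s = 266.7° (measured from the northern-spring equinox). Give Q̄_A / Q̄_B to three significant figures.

— Configuration A (ϕ=+24.7°):
Solar longitude: L_s = 360° × (279 − 80)/365.25 = 196.140°.
sin δ = sin 23.44° × sin 196.140° = -0.11058, so δ = -6.349°.
cos h₀ = −tan(+24.7°) tan(-6.349°) = 0.0512, h₀ = 1.5196 rad.
Bracket: h₀ sin ϕ sin δ + cos ϕ cos δ sin h₀ = 1.5196×0.41787×-0.11058 + 0.90851×0.99387×0.99869 = -0.070218 + 0.901758 = 0.831540.
Q̄ = (S_0/π) × [bracket] = (1361/π) × 0.831540 = 360.24 W/m².
— Configuration B (ϕ=+21.9°):
Solar declination: sin δ = sin ε · sin L_s = sin 23.44° × sin 266.7° = -0.39713, so δ = -23.399°.
cos h₀ = −tan(+21.9°) tan(-23.399°) = 0.1739, h₀ = 1.3960 rad.
Bracket: h₀ sin ϕ sin δ + cos ϕ cos δ sin h₀ = 1.3960×0.37299×-0.39713 + 0.92784×0.91776×0.98475 = -0.206783 + 0.838549 = 0.631766.
Q̄ = (S_0/π) × [bracket] = (1361/π) × 0.631766 = 273.69 W/m².
Ratio Q̄_A / Q̄_B = 360.24 / 273.69 = 1.316.

Q̄_A / Q̄_B ≈ 1.32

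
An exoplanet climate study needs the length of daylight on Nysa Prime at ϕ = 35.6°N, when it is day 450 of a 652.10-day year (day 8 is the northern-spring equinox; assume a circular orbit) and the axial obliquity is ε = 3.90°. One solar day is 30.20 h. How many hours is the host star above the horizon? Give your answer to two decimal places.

14.68 h

Solar longitude: L_s = 360° × (450 − 8)/652.10 = 244.012°.
sin δ = sin 3.90° × sin 244.012° = -0.06114, so δ = -3.505°.
cos h₀ = −tan ϕ · tan δ = −tan(+35.6°) × tan(-3.505°) = 0.0439, so h₀ = 1.5269 rad = 87.49°.
Daylight = 2h₀/(2π) × 30.20 h = (1.5269/π) × 30.20 = 14.68 h.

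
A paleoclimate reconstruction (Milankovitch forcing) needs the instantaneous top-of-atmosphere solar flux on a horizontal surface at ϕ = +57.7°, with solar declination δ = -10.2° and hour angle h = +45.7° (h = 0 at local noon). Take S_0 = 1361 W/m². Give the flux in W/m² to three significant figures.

296 W/m²

cos θ_z = sin ϕ sin δ + cos ϕ cos δ cos h = -0.149683 + 0.367302 = 0.217619.
Flux = S_0 · cos θ_z = 1361 × 0.217619 = 296.2 W/m².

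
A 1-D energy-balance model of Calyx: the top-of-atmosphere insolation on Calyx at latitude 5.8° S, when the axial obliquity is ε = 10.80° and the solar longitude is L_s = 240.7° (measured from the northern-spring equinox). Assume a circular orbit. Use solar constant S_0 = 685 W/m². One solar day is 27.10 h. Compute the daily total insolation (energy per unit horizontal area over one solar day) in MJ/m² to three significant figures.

21.4 MJ/m²

Solar declination: sin δ = sin ε · sin L_s = sin 10.80° × sin 240.7° = -0.16341, so δ = -9.405°.
cos h₀ = −tan(-5.8°) tan(-9.405°) = -0.0168, h₀ = 1.5876 rad.
Bracket: h₀ sin ϕ sin δ + cos ϕ cos δ sin h₀ = 1.5876×-0.10106×-0.16341 + 0.99488×0.98656×0.99986 = 0.026218 + 0.981371 = 1.007589.
Q̄ = (S_0/π) × [bracket] = (685/π) × 1.007589 = 219.70 W/m².
Daily total = Q̄ × 27.10 h × 3600 s/h = 219.70 × 27.10 × 3600 / 10⁶ = 21.43 MJ/m².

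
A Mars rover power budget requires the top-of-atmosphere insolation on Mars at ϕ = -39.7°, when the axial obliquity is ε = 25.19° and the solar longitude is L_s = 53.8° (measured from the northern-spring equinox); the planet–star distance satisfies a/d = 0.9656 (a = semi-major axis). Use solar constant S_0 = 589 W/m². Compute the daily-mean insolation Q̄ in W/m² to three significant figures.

Solar declination: sin δ = sin ε · sin L_s = sin 25.19° × sin 53.8° = 0.34346, so δ = +20.088°.
cos h₀ = −tan(-39.7°) tan(+20.088°) = 0.3036, h₀ = 1.2623 rad.
Bracket: h₀ sin ϕ sin δ + cos ϕ cos δ sin h₀ = 1.2623×-0.63877×0.34346 + 0.76940×0.93917×0.95279 = -0.276938 + 0.688484 = 0.411546.
Inverse-square distance factor (a/d)² = 0.9656² = 0.932383.
Q̄ = (S_0/π) × 0.932383 × [bracket] = (589/π) × 0.932383 × 0.411546 = 71.94 W/m².

Q̄ ≈ 71.9 W/m²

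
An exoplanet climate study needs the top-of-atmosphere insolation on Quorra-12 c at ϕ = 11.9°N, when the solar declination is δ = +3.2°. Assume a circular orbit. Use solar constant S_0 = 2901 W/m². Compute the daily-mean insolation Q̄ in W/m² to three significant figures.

cos h₀ = −tan(+11.9°) tan(+3.200°) = -0.0118, h₀ = 1.5826 rad.
Bracket: h₀ sin ϕ sin δ + cos ϕ cos δ sin h₀ = 1.5826×0.20620×0.05582 + 0.97851×0.99844×0.99993 = 0.018216 + 0.976915 = 0.995131.
Q̄ = (S_0/π) × [bracket] = (2901/π) × 0.995131 = 918.9 W/m².

Q̄ ≈ 919 W/m²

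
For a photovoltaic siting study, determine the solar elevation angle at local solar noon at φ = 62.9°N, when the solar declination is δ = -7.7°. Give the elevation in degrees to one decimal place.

At local noon the hour angle is zero, so the zenith angle equals |φ − δ| = |+62.9° − (-7.700°)| = 70.600°.
Elevation = 90° − 70.600° = 19.4°.

19.4°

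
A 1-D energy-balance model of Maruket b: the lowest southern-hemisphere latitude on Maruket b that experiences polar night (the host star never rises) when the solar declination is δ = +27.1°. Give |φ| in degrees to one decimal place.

Polar night requires cos H₀ = −tan φ tan δ ≥ 1, i.e. tan φ tan δ ≤ −1.
The boundary is |tan φ| · |tan δ| = 1, so |φ| = 90° − |δ| = 90° − 27.1° = 62.9° in the southern hemisphere.

|φ| = 62.9°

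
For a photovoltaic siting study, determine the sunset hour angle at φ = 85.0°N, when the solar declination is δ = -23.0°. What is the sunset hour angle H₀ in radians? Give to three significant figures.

cos H₀ = −tan φ · tan δ = 4.8518 ≥ 1, so the Sun never rises (polar night) and H₀ = 0.

H₀ = 0.00 rad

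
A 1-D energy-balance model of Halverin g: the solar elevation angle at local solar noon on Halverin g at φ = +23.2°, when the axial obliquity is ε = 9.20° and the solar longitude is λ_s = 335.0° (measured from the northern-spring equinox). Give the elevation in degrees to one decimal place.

Solar declination: sin δ = sin ε · sin λ_s = sin 9.20° × sin 335.0° = -0.06757, so δ = -3.874°.
At local noon the hour angle is zero, so the zenith angle equals |φ − δ| = |+23.2° − (-3.874°)| = 27.074°.
Elevation = 90° − 27.074° = 62.9°.

62.9°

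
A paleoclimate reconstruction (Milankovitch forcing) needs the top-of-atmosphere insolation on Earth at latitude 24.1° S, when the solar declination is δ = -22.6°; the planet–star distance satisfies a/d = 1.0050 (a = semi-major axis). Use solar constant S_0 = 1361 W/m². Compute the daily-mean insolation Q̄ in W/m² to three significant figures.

Q̄ ≈ 483 W/m²

cos h₀ = −tan(-24.1°) tan(-22.600°) = -0.1862, h₀ = 1.7581 rad.
Bracket: h₀ sin ϕ sin δ + cos ϕ cos δ sin h₀ = 1.7581×-0.40833×-0.38430 + 0.91283×0.92321×0.98251 = 0.275883 + 0.827994 = 1.103877.
Inverse-square distance factor (a/d)² = 1.0050² = 1.010025.
Q̄ = (S_0/π) × 1.010025 × [bracket] = (1361/π) × 1.010025 × 1.103877 = 483.0 W/m².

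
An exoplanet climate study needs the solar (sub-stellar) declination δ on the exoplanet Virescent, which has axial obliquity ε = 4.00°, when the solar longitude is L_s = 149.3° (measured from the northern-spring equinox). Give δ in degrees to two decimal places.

sin δ = sin ε · sin L_s = sin 4.00° × sin 149.3° = 0.035614.
δ = arcsin(0.035614) = +2.04°.

δ = +2.04°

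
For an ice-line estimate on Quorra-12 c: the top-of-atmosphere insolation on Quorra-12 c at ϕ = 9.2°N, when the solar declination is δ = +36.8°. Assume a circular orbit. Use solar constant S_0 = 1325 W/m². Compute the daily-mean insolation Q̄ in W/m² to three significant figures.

Q̄ ≈ 399 W/m²

cos h₀ = −tan(+9.2°) tan(+36.800°) = -0.1212, h₀ = 1.6923 rad.
Bracket: h₀ sin ϕ sin δ + cos ϕ cos δ sin h₀ = 1.6923×0.15988×0.59902 + 0.98714×0.80073×0.99263 = 0.162074 + 0.784607 = 0.946681.
Q̄ = (S_0/π) × [bracket] = (1325/π) × 0.946681 = 399.3 W/m².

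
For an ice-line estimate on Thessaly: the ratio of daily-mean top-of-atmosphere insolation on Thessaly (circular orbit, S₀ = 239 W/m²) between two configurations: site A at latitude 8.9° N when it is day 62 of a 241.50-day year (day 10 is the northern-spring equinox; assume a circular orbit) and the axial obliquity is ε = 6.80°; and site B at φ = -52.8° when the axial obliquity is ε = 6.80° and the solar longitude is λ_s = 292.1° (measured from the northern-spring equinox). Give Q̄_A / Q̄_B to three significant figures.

Q̄_A / Q̄_B ≈ 1.36

— Configuration A (φ=+8.9°):
Solar longitude: λ_s = 360° × (62 − 10)/241.50 = 77.516°.
sin δ = sin 6.80° × sin 77.516° = 0.11560, so δ = +6.638°.
cos H₀ = −tan(+8.9°) tan(+6.638°) = -0.0182, H₀ = 1.5890 rad.
Bracket: H₀ sin φ sin δ + cos φ cos δ sin H₀ = 1.5890×0.15471×0.11560 + 0.98796×0.99330×0.99983 = 0.028418 + 0.981174 = 1.009592.
Q̄ = (S₀/π) × [bracket] = (239/π) × 1.009592 = 76.806 W/m².
— Configuration B (φ=-52.8°):
Solar declination: sin δ = sin ε · sin λ_s = sin 6.80° × sin 292.1° = -0.10970, so δ = -6.298°.
cos H₀ = −tan(-52.8°) tan(-6.298°) = -0.1454, H₀ = 1.7167 rad.
Bracket: H₀ sin φ sin δ + cos φ cos δ sin H₀ = 1.7167×-0.79653×-0.10970 + 0.60460×0.99396×0.98937 = 0.150004 + 0.594560 = 0.744564.
Q̄ = (S₀/π) × [bracket] = (239/π) × 0.744564 = 56.643 W/m².
Ratio Q̄_A / Q̄_B = 76.806 / 56.643 = 1.356.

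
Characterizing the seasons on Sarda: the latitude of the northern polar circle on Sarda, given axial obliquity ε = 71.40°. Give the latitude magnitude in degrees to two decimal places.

The polar circle is the lowest latitude that experiences at least one full rotation of continuous daylight at the northern-summer solstice; it lies at |φ| = 90° − ε = 90° − 71.40° = 18.60°.

18.60°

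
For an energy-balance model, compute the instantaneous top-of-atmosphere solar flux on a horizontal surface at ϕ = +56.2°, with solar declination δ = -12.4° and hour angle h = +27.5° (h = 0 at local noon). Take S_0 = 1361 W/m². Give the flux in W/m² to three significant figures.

413 W/m²

cos θ_z = sin ϕ sin δ + cos ϕ cos δ cos h = -0.178442 + 0.481929 = 0.303487.
Flux = S_0 · cos θ_z = 1361 × 0.303487 = 413.0 W/m².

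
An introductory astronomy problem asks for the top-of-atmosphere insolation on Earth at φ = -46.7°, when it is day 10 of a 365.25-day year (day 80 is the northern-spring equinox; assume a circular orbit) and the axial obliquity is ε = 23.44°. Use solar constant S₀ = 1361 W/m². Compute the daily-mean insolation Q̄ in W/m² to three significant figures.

Solar longitude: λ_s = 360° × (10 − 80)/365.25 = -68.994°, i.e. -68.994° + 360° = 291.006°.
sin δ = sin 23.44° × sin 291.006° = -0.37135, so δ = -21.799°.
cos H₀ = −tan(-46.7°) tan(-21.799°) = -0.4244, H₀ = 2.0091 rad.
Bracket: H₀ sin φ sin δ + cos φ cos δ sin H₀ = 2.0091×-0.72777×-0.37135 + 0.68582×0.92849×0.90547 = 0.542974 + 0.576582 = 1.119556.
Q̄ = (S₀/π) × [bracket] = (1361/π) × 1.119556 = 485.0 W/m².

Q̄ ≈ 485 W/m²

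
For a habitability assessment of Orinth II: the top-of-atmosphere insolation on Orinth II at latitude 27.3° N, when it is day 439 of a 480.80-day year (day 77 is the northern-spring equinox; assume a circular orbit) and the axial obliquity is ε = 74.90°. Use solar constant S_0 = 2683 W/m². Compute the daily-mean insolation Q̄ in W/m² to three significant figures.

Q̄ ≈ 0.00 W/m²

Solar longitude: L_s = 360° × (439 − 77)/480.80 = 271.048°.
sin δ = sin 74.90° × sin 271.048° = -0.96531, so δ = -74.865°.
cos h₀ = −tan(+27.3°) tan(-74.865°) = 1.9082 ≥ 1 ⇒ polar night, h₀ = 0 and Q̄ = 0.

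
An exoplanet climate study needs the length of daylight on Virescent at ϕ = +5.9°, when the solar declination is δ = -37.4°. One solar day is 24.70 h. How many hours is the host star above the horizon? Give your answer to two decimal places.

11.73 h

cos h₀ = −tan ϕ · tan δ = −tan(+5.9°) × tan(-37.400°) = 0.0790, so h₀ = 1.4917 rad = 85.47°.
Daylight = 2h₀/(2π) × 24.70 h = (1.4917/π) × 24.70 = 11.73 h.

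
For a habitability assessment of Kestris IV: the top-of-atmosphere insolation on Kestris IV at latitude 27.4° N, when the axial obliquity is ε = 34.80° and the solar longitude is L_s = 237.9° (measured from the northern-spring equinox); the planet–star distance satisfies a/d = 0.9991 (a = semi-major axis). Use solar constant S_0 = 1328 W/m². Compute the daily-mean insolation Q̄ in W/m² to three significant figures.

Solar declination: sin δ = sin ε · sin L_s = sin 34.80° × sin 237.9° = -0.48346, so δ = -28.912°.
cos h₀ = −tan(+27.4°) tan(-28.912°) = 0.2863, h₀ = 1.2804 rad.
Bracket: h₀ sin ϕ sin δ + cos ϕ cos δ sin h₀ = 1.2804×0.46020×-0.48346 + 0.88782×0.87536×0.95814 = -0.284874 + 0.744630 = 0.459756.
Inverse-square distance factor (a/d)² = 0.9991² = 0.998201.
Q̄ = (S_0/π) × 0.998201 × [bracket] = (1328/π) × 0.998201 × 0.459756 = 194.0 W/m².

Q̄ ≈ 194 W/m²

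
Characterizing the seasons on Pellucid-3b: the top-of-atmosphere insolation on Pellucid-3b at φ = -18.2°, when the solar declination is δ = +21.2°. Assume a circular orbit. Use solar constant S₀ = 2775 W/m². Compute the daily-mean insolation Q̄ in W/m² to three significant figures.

cos H₀ = −tan(-18.2°) tan(+21.200°) = 0.1275, H₀ = 1.4429 rad.
Bracket: H₀ sin φ sin δ + cos φ cos δ sin H₀ = 1.4429×-0.31233×0.36162 + 0.94997×0.93232×0.99184 = -0.162968 + 0.878449 = 0.715481.
Q̄ = (S₀/π) × [bracket] = (2775/π) × 0.715481 = 632.0 W/m².

Q̄ ≈ 632 W/m²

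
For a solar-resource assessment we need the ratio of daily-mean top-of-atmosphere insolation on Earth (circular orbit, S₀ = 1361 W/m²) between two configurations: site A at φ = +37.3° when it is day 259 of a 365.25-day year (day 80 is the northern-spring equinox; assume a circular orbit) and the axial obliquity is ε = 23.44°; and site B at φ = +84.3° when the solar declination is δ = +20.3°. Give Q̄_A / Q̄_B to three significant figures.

Q̄_A / Q̄_B ≈ 0.755

— Configuration A (φ=+37.3°):
Solar longitude: λ_s = 360° × (259 − 80)/365.25 = 176.427°.
sin δ = sin 23.44° × sin 176.427° = 0.02479, so δ = +1.420°.
cos H₀ = −tan(+37.3°) tan(+1.420°) = -0.0189, H₀ = 1.5897 rad.
Bracket: H₀ sin φ sin δ + cos φ cos δ sin H₀ = 1.5897×0.60599×0.02479 + 0.79547×0.99969×0.99982 = 0.023881 + 0.795080 = 0.818961.
Q̄ = (S₀/π) × [bracket] = (1361/π) × 0.818961 = 354.79 W/m².
— Configuration B (φ=+84.3°):
cos H₀ = −tan(+84.3°) tan(+20.300°) = -3.7060 ≤ −1 ⇒ polar day, H₀ = π.
Bracket: H₀ sin φ sin δ + cos φ cos δ sin H₀ = 3.1416×0.99506×0.34694 + 0.09932×0.93789×0.00000 = 1.084562 + 0.000000 = 1.084562.
Q̄ = (S₀/π) × [bracket] = (1361/π) × 1.084562 = 469.85 W/m².
Ratio Q̄_A / Q̄_B = 354.79 / 469.85 = 0.7551.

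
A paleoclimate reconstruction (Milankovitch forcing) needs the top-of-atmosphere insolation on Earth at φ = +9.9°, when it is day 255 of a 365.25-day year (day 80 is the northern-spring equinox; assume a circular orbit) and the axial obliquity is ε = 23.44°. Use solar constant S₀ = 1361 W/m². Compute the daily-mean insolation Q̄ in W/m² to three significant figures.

Q̄ ≈ 432 W/m²

Solar longitude: λ_s = 360° × (255 − 80)/365.25 = 172.485°.
sin δ = sin 23.44° × sin 172.485° = 0.05203, so δ = +2.982°.
cos H₀ = −tan(+9.9°) tan(+2.982°) = -0.0091, H₀ = 1.5799 rad.
Bracket: H₀ sin φ sin δ + cos φ cos δ sin H₀ = 1.5799×0.17193×0.05203 + 0.98511×0.99865×0.99996 = 0.014133 + 0.983741 = 0.997874.
Q̄ = (S₀/π) × [bracket] = (1361/π) × 0.997874 = 432.3 W/m².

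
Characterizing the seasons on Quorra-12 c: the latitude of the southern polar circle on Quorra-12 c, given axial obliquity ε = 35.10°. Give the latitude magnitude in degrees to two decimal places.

The polar circle is the lowest latitude that experiences at least one full rotation of continuous darkness at the northern-summer solstice; it lies at |ϕ| = 90° − ε = 90° − 35.10° = 54.90°.

54.90°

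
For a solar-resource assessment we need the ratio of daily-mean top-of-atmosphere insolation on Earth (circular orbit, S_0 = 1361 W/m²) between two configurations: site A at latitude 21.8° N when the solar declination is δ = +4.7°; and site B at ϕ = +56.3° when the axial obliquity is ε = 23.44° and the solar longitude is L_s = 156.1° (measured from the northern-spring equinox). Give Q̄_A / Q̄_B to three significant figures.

Q̄_A / Q̄_B ≈ 1.26

— Configuration A (ϕ=+21.8°):
cos h₀ = −tan(+21.8°) tan(+4.700°) = -0.0329, h₀ = 1.6037 rad.
Bracket: h₀ sin ϕ sin δ + cos ϕ cos δ sin h₀ = 1.6037×0.37137×0.08194 + 0.92849×0.99664×0.99946 = 0.048801 + 0.924871 = 0.973672.
Q̄ = (S_0/π) × [bracket] = (1361/π) × 0.973672 = 421.81 W/m².
— Configuration B (ϕ=+56.3°):
Solar declination: sin δ = sin ε · sin L_s = sin 23.44° × sin 156.1° = 0.16116, so δ = +9.274°.
cos h₀ = −tan(+56.3°) tan(+9.274°) = -0.2449, h₀ = 1.8182 rad.
Bracket: h₀ sin ϕ sin δ + cos ϕ cos δ sin h₀ = 1.8182×0.83195×0.16116 + 0.55484×0.98693×0.96956 = 0.243779 + 0.530920 = 0.774699.
Q̄ = (S_0/π) × [bracket] = (1361/π) × 0.774699 = 335.61 W/m².
Ratio Q̄_A / Q̄_B = 421.81 / 335.61 = 1.257.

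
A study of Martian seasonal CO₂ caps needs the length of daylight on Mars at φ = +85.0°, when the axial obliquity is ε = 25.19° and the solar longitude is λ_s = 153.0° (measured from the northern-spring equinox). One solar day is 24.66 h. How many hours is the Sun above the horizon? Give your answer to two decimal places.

24.66 h

Solar declination: sin δ = sin ε · sin λ_s = sin 25.19° × sin 153.0° = 0.19323, so δ = +11.141°.
Sunrise equation: cos H₀ = −tan φ · tan δ = -2.2510 ≤ −1, so the Sun never sets (polar day) and H₀ = π.
Daylight = 2H₀/(2π) × 24.66 h = (3.1416/π) × 24.66 = 24.66 h.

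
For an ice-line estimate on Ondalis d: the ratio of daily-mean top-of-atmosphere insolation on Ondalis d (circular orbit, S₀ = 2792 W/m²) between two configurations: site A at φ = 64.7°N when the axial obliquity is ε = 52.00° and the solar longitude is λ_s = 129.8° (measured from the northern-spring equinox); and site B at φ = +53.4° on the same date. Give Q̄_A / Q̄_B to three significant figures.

— Configuration A (φ=+64.7°):
Solar declination: sin δ = sin ε · sin λ_s = sin 52.00° × sin 129.8° = 0.60542, so δ = +37.259°.
cos H₀ = −tan(+64.7°) tan(+37.259°) = -1.6092 ≤ −1 ⇒ polar day, H₀ = π.
Bracket: H₀ sin φ sin δ + cos φ cos δ sin H₀ = 3.1416×0.90408×0.60542 + 0.42736×0.79591×0.00000 = 1.719549 + 0.000000 = 1.719549.
Q̄ = (S₀/π) × [bracket] = (2792/π) × 1.719549 = 1528.2 W/m².
— Configuration B (φ=+53.4°):
cos H₀ = −tan(+53.4°) tan(+37.259°) = -1.0242 ≤ −1 ⇒ polar day, H₀ = π.
Bracket: H₀ sin φ sin δ + cos φ cos δ sin H₀ = 3.1416×0.80282×0.60542 + 0.59622×0.79591×0.00000 = 1.526954 + 0.000000 = 1.526954.
Q̄ = (S₀/π) × [bracket] = (2792/π) × 1.526954 = 1357.0 W/m².
Ratio Q̄_A / Q̄_B = 1528.2 / 1357.0 = 1.126.

Q̄_A / Q̄_B ≈ 1.13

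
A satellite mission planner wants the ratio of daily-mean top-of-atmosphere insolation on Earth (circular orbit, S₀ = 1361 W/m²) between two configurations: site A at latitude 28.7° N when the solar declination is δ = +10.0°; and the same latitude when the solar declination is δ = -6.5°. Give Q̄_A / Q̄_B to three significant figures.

— Configuration A (φ=+28.7°):
cos H₀ = −tan(+28.7°) tan(+10.000°) = -0.0965, H₀ = 1.6675 rad.
Bracket: H₀ sin φ sin δ + cos φ cos δ sin H₀ = 1.6675×0.48022×0.17365 + 0.87715×0.98481×0.99533 = 0.139053 + 0.859792 = 0.998845.
Q̄ = (S₀/π) × [bracket] = (1361/π) × 0.998845 = 432.72 W/m².
— Configuration B (φ=+28.7°):
cos H₀ = −tan(+28.7°) tan(-6.500°) = 0.0624, H₀ = 1.5084 rad.
Bracket: H₀ sin φ sin δ + cos φ cos δ sin H₀ = 1.5084×0.48022×-0.11320 + 0.87715×0.99357×0.99805 = -0.081998 + 0.869810 = 0.787812.
Q̄ = (S₀/π) × [bracket] = (1361/π) × 0.787812 = 341.30 W/m².
Ratio Q̄_A / Q̄_B = 432.72 / 341.30 = 1.268.

Q̄_A / Q̄_B ≈ 1.27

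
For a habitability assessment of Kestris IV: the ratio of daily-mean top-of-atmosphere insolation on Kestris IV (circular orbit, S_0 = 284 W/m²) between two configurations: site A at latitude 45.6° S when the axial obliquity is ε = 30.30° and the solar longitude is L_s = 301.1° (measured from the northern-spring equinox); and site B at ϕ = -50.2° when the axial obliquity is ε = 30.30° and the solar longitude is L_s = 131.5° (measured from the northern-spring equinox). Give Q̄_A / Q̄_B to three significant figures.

— Configuration A (ϕ=-45.6°):
Solar declination: sin δ = sin ε · sin L_s = sin 30.30° × sin 301.1° = -0.43201, so δ = -25.595°.
cos h₀ = −tan(-45.6°) tan(-25.595°) = -0.4892, h₀ = 2.0819 rad.
Bracket: h₀ sin ϕ sin δ + cos ϕ cos δ sin h₀ = 2.0819×-0.71447×-0.43201 + 0.69966×0.90187×0.87220 = 0.642595 + 0.550360 = 1.192955.
Q̄ = (S_0/π) × [bracket] = (284/π) × 1.192955 = 107.84 W/m².
— Configuration B (ϕ=-50.2°):
Solar declination: sin δ = sin ε · sin L_s = sin 30.30° × sin 131.5° = 0.37787, so δ = +22.202°.
cos h₀ = −tan(-50.2°) tan(+22.202°) = 0.4899, h₀ = 1.0589 rad.
Bracket: h₀ sin ϕ sin δ + cos ϕ cos δ sin h₀ = 1.0589×-0.76828×0.37787 + 0.64011×0.92586×0.87181 = -0.307409 + 0.516680 = 0.209271.
Q̄ = (S_0/π) × [bracket] = (284/π) × 0.209271 = 18.918 W/m².
Ratio Q̄_A / Q̄_B = 107.84 / 18.918 = 5.700.

Q̄_A / Q̄_B ≈ 5.70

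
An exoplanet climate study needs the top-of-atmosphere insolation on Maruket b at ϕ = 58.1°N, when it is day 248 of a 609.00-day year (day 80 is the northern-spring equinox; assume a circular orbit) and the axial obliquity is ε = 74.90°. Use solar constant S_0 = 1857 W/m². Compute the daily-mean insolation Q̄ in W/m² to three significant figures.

Q̄ ≈ 1.50e+03 W/m²

Solar longitude: L_s = 360° × (248 − 80)/609.00 = 99.310°.
sin δ = sin 74.90° × sin 99.310° = 0.95275, so δ = +72.317°.
cos h₀ = −tan(+58.1°) tan(+72.317°) = -5.0393 ≤ −1 ⇒ polar day, h₀ = π.
Bracket: h₀ sin ϕ sin δ + cos ϕ cos δ sin h₀ = 3.1416×0.84897×0.95275 + 0.52844×0.30374×0.00000 = 2.541103 + 0.000000 = 2.541103.
Q̄ = (S_0/π) × [bracket] = (1857/π) × 2.541103 = 1502 W/m².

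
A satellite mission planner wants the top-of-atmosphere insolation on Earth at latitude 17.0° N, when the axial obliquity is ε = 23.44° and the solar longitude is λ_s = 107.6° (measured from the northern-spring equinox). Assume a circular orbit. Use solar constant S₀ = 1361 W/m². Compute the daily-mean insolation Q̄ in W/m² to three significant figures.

Q̄ ≈ 462 W/m²

Solar declination: sin δ = sin ε · sin λ_s = sin 23.44° × sin 107.6° = 0.37917, so δ = +22.282°.
cos H₀ = −tan(+17.0°) tan(+22.282°) = -0.1253, H₀ = 1.6964 rad.
Bracket: H₀ sin φ sin δ + cos φ cos δ sin H₀ = 1.6964×0.29237×0.37917 + 0.95630×0.92533×0.99212 = 0.188059 + 0.877920 = 1.065979.
Q̄ = (S₀/π) × [bracket] = (1361/π) × 1.065979 = 461.8 W/m².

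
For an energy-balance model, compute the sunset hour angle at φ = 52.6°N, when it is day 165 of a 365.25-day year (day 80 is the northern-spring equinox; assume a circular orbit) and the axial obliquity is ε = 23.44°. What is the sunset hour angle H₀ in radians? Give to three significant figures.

Solar longitude: λ_s = 360° × (165 − 80)/365.25 = 83.778°.
sin δ = sin 23.44° × sin 83.778° = 0.39545, so δ = +23.294°.
cos H₀ = −tan φ · tan δ = −tan(+52.6°) × tan(+23.294°) = -0.5631, so H₀ = 2.1690 rad = 124.27°.

H₀ = 2.17 rad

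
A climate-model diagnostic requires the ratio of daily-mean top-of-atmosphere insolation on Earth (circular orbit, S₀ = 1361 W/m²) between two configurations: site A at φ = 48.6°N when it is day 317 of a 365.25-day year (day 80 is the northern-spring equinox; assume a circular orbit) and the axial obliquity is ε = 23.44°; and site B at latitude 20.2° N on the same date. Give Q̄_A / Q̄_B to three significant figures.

Q̄_A / Q̄_B ≈ 0.410

— Configuration A (φ=+48.6°):
Solar longitude: λ_s = 360° × (317 − 80)/365.25 = 233.593°.
sin δ = sin 23.44° × sin 233.593° = -0.32015, so δ = -18.672°.
cos H₀ = −tan(+48.6°) tan(-18.672°) = 0.3833, H₀ = 1.1774 rad.
Bracket: H₀ sin φ sin δ + cos φ cos δ sin H₀ = 1.1774×0.75011×-0.32015 + 0.66131×0.94737×0.92362 = -0.282750 + 0.578653 = 0.295903.
Q̄ = (S₀/π) × [bracket] = (1361/π) × 0.295903 = 128.19 W/m².
— Configuration B (φ=+20.2°):
cos H₀ = −tan(+20.2°) tan(-18.672°) = 0.1243, H₀ = 1.4461 rad.
Bracket: H₀ sin φ sin δ + cos φ cos δ sin H₀ = 1.4461×0.34530×-0.32015 + 0.93849×0.94737×0.99224 = -0.159863 + 0.882198 = 0.722335.
Q̄ = (S₀/π) × [bracket] = (1361/π) × 0.722335 = 312.93 W/m².
Ratio Q̄_A / Q̄_B = 128.19 / 312.93 = 0.4096.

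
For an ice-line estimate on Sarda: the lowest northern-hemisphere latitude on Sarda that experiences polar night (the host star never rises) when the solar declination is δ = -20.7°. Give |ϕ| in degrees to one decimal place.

|ϕ| = 69.3°

Polar night requires cos h₀ = −tan ϕ tan δ ≥ 1, i.e. tan ϕ tan δ ≤ −1.
The boundary is |tan ϕ| · |tan δ| = 1, so |ϕ| = 90° − |δ| = 90° − 20.7° = 69.3° in the northern hemisphere.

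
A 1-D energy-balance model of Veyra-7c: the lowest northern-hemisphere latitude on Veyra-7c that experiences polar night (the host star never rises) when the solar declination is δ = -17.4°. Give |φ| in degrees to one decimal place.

|φ| = 72.6°

Polar night requires cos H₀ = −tan φ tan δ ≥ 1, i.e. tan φ tan δ ≤ −1.
The boundary is |tan φ| · |tan δ| = 1, so |φ| = 90° − |δ| = 90° − 17.4° = 72.6° in the northern hemisphere.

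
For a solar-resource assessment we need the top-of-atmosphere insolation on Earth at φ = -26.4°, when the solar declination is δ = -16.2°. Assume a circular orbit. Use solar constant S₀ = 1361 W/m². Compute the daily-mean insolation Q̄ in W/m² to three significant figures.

Q̄ ≈ 461 W/m²

cos H₀ = −tan(-26.4°) tan(-16.200°) = -0.1442, H₀ = 1.7155 rad.
Bracket: H₀ sin φ sin δ + cos φ cos δ sin H₀ = 1.7155×-0.44464×-0.27899 + 0.89571×0.96029×0.98955 = 0.212808 + 0.851153 = 1.063961.
Q̄ = (S₀/π) × [bracket] = (1361/π) × 1.063961 = 460.9 W/m².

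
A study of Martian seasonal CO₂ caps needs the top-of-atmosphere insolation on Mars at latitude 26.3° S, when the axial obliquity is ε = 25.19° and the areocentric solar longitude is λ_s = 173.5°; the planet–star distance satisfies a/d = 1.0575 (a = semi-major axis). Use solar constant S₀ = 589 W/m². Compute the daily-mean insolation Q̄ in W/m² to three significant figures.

Q̄ ≈ 181 W/m²

sin δ = sin 25.19° × sin 173.5° = 0.04818, so δ = +2.762°.
cos H₀ = −tan(-26.3°) tan(+2.762°) = 0.0238, H₀ = 1.5470 rad.
Bracket: H₀ sin φ sin δ + cos φ cos δ sin H₀ = 1.5470×-0.44307×0.04818 + 0.89649×0.99884×0.99972 = -0.033024 + 0.895199 = 0.862175.
Inverse-square distance factor (a/d)² = 1.0575² = 1.118306.
Q̄ = (S₀/π) × 1.118306 × [bracket] = (589/π) × 1.118306 × 0.862175 = 180.8 W/m².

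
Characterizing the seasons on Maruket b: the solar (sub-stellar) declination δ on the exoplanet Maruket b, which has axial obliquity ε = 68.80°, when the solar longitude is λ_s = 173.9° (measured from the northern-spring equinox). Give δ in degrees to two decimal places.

sin δ = sin ε · sin λ_s = sin 68.80° × sin 173.9° = 0.099073.
δ = arcsin(0.099073) = +5.69°.

δ = +5.69°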